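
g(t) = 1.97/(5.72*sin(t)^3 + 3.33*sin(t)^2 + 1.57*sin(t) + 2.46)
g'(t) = 1.97*(-17.16*sin(t)^2*cos(t) - 6.66*sin(t)*cos(t) - 1.57*cos(t))/(5.72*sin(t)^3 + 3.33*sin(t)^2 + 1.57*sin(t) + 2.46)^2 = (-13.1202*sin(t) + 16.9026*cos(2*t) - 19.9955)*cos(t)/(5.72*sin(t)^3 + 3.33*sin(t)^2 + 1.57*sin(t) + 2.46)^2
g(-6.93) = 1.34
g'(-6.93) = -2.75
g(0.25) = 0.63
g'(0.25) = -0.83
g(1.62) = 0.15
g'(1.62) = 0.01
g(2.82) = 0.57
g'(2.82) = 0.84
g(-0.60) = 1.23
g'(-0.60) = -2.07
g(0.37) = 0.53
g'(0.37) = -0.82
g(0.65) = 0.33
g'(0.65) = -0.54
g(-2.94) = 0.88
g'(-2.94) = 0.36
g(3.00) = 0.71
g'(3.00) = 0.73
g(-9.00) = 1.00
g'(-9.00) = 0.80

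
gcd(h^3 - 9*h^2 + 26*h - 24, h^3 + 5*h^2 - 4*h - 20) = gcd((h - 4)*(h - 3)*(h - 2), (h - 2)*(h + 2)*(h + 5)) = h - 2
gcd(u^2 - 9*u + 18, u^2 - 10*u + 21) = u - 3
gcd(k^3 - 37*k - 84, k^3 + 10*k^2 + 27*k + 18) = k + 3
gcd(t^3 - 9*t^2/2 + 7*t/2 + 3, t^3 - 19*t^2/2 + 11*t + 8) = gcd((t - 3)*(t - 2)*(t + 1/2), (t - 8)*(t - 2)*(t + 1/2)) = t^2 - 3*t/2 - 1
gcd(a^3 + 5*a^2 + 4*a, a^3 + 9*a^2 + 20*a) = a^2 + 4*a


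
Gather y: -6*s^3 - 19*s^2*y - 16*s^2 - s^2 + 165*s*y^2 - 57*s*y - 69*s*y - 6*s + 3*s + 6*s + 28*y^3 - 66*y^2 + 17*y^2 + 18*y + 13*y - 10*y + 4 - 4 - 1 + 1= -6*s^3 - 17*s^2 + 3*s + 28*y^3 + y^2*(165*s - 49) + y*(-19*s^2 - 126*s + 21)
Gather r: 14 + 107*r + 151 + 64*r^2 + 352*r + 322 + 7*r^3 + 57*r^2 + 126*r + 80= 7*r^3 + 121*r^2 + 585*r + 567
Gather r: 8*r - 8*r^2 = -8*r^2 + 8*r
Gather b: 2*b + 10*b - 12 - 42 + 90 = 12*b + 36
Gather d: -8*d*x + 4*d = d*(4 - 8*x)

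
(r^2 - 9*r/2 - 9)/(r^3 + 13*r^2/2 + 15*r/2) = (r - 6)/(r*(r + 5))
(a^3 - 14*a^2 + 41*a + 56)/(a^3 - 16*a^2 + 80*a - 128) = (a^2 - 6*a - 7)/(a^2 - 8*a + 16)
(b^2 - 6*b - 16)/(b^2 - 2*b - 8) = (b - 8)/(b - 4)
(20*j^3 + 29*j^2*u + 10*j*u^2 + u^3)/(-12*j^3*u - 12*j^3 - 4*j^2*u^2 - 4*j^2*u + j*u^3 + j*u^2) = (20*j^3 + 29*j^2*u + 10*j*u^2 + u^3)/(j*(-12*j^2*u - 12*j^2 - 4*j*u^2 - 4*j*u + u^3 + u^2))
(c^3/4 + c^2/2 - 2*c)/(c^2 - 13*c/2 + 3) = c*(c^2 + 2*c - 8)/(2*(2*c^2 - 13*c + 6))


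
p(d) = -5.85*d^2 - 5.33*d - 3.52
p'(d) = -11.7*d - 5.33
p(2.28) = -46.08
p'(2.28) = -32.01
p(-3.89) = -71.31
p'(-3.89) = 40.18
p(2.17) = -42.63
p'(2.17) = -30.72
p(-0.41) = -2.32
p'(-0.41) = -0.53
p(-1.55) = -9.31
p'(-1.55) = 12.80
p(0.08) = -3.98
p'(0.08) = -6.27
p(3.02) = -72.97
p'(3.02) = -40.66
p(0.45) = -7.10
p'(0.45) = -10.60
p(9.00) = -525.34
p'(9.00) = -110.63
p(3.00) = -72.16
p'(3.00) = -40.43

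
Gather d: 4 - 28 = -24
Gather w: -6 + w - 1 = w - 7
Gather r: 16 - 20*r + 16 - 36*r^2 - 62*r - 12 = -36*r^2 - 82*r + 20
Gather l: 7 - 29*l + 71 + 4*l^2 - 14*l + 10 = 4*l^2 - 43*l + 88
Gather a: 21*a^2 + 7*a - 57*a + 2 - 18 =21*a^2 - 50*a - 16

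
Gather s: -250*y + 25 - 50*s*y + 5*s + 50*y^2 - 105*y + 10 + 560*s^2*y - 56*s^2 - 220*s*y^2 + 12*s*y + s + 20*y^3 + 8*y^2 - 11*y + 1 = s^2*(560*y - 56) + s*(-220*y^2 - 38*y + 6) + 20*y^3 + 58*y^2 - 366*y + 36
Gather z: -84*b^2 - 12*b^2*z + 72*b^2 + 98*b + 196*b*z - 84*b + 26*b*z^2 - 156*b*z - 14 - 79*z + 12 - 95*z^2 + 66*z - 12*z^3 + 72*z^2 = -12*b^2 + 14*b - 12*z^3 + z^2*(26*b - 23) + z*(-12*b^2 + 40*b - 13) - 2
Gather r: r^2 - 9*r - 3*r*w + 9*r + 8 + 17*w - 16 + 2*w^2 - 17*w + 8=r^2 - 3*r*w + 2*w^2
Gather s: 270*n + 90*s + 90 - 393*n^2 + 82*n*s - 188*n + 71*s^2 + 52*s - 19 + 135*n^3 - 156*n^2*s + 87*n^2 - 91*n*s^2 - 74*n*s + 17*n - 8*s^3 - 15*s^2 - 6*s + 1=135*n^3 - 306*n^2 + 99*n - 8*s^3 + s^2*(56 - 91*n) + s*(-156*n^2 + 8*n + 136) + 72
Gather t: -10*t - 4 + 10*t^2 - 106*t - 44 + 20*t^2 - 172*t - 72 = 30*t^2 - 288*t - 120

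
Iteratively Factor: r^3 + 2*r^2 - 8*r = (r - 2)*(r^2 + 4*r) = (r - 2)*(r + 4)*(r)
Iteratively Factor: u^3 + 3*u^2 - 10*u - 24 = (u + 4)*(u^2 - u - 6) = (u + 2)*(u + 4)*(u - 3)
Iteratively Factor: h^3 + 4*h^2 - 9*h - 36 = (h - 3)*(h^2 + 7*h + 12) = (h - 3)*(h + 3)*(h + 4)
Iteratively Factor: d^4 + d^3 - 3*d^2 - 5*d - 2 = (d - 2)*(d^3 + 3*d^2 + 3*d + 1) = (d - 2)*(d + 1)*(d^2 + 2*d + 1) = (d - 2)*(d + 1)^2*(d + 1)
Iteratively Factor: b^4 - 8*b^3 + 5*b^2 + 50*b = (b - 5)*(b^3 - 3*b^2 - 10*b) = (b - 5)^2*(b^2 + 2*b) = (b - 5)^2*(b + 2)*(b)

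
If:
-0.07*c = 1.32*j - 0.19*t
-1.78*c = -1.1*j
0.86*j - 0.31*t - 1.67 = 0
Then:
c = -0.76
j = -1.22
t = -8.78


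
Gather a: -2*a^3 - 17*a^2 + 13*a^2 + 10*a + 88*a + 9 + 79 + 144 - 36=-2*a^3 - 4*a^2 + 98*a + 196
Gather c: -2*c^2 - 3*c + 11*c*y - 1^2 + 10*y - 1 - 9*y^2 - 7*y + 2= -2*c^2 + c*(11*y - 3) - 9*y^2 + 3*y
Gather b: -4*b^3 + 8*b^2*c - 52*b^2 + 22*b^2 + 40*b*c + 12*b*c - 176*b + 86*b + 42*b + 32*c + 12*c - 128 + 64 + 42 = -4*b^3 + b^2*(8*c - 30) + b*(52*c - 48) + 44*c - 22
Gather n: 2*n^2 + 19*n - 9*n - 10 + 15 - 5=2*n^2 + 10*n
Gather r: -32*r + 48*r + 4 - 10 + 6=16*r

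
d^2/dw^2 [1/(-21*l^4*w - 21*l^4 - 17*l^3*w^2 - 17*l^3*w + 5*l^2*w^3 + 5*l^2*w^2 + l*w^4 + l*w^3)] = 2*((17*l^2 - 15*l*w - 5*l - 6*w^2 - 3*w)*(21*l^3*w + 21*l^3 + 17*l^2*w^2 + 17*l^2*w - 5*l*w^3 - 5*l*w^2 - w^4 - w^3) - (-21*l^3 - 34*l^2*w - 17*l^2 + 15*l*w^2 + 10*l*w + 4*w^3 + 3*w^2)^2)/(l*(21*l^3*w + 21*l^3 + 17*l^2*w^2 + 17*l^2*w - 5*l*w^3 - 5*l*w^2 - w^4 - w^3)^3)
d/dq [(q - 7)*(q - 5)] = 2*q - 12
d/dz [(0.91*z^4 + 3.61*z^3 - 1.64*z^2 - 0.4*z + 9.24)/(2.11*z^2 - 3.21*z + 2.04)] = (3.8402*z^5 - 1.1462*z^4 - 15.7506*z^3 + 28.2016*z^2 - 45.684*z + 28.8444)/(4.4521*z^4 - 13.5462*z^3 + 18.9129*z^2 - 13.0968*z + 4.1616)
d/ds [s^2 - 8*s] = 2*s - 8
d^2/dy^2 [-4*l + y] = 0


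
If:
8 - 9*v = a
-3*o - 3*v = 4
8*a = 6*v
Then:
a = 8/13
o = -28/13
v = 32/39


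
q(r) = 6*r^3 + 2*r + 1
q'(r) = 18*r^2 + 2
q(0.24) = 1.56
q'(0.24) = 3.04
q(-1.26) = -13.52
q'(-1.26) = 30.58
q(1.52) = 25.11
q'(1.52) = 43.59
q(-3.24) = -209.55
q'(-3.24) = 190.96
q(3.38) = 239.45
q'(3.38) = 207.64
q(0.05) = 1.10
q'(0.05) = 2.04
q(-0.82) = -3.95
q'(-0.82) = 14.10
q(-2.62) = -112.15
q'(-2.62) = 125.56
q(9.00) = 4393.00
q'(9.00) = 1460.00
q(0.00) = 1.00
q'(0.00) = 2.00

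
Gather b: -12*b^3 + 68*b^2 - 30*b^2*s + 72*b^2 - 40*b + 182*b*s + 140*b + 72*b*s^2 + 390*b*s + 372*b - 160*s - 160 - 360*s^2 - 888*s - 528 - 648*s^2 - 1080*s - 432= -12*b^3 + b^2*(140 - 30*s) + b*(72*s^2 + 572*s + 472) - 1008*s^2 - 2128*s - 1120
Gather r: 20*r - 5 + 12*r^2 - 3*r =12*r^2 + 17*r - 5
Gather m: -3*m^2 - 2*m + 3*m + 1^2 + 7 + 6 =-3*m^2 + m + 14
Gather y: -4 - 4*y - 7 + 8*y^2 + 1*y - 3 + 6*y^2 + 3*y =14*y^2 - 14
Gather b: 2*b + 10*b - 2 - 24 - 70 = 12*b - 96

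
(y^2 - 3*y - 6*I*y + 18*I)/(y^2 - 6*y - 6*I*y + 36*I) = (y - 3)/(y - 6)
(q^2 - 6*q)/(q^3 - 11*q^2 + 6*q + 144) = q/(q^2 - 5*q - 24)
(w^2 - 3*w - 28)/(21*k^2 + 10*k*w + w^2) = (w^2 - 3*w - 28)/(21*k^2 + 10*k*w + w^2)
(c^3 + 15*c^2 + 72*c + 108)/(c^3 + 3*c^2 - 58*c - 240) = (c^2 + 9*c + 18)/(c^2 - 3*c - 40)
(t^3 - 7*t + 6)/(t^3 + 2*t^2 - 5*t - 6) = (t - 1)/(t + 1)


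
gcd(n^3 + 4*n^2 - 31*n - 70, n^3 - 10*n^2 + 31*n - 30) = n - 5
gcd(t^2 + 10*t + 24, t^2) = 1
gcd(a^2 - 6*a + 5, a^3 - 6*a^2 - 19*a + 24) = a - 1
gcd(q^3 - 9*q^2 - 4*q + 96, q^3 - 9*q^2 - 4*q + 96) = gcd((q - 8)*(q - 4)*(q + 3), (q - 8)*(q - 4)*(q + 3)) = q^3 - 9*q^2 - 4*q + 96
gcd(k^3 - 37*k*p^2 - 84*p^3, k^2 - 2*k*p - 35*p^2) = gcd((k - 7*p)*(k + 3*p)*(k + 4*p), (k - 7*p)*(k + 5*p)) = -k + 7*p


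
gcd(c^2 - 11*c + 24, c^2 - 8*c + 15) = c - 3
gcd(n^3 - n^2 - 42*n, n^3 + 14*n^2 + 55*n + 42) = n + 6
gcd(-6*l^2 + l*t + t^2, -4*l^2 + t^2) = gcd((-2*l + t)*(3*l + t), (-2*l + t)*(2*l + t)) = -2*l + t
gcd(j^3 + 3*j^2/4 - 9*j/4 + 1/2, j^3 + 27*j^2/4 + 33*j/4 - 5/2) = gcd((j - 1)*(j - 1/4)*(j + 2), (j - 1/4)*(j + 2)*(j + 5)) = j^2 + 7*j/4 - 1/2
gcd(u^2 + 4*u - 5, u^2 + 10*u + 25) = u + 5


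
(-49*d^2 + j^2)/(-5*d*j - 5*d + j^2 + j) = (49*d^2 - j^2)/(5*d*j + 5*d - j^2 - j)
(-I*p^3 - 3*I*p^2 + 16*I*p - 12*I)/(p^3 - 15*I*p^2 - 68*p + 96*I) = I*(-p^3 - 3*p^2 + 16*p - 12)/(p^3 - 15*I*p^2 - 68*p + 96*I)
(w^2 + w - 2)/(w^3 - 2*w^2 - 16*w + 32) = (w^2 + w - 2)/(w^3 - 2*w^2 - 16*w + 32)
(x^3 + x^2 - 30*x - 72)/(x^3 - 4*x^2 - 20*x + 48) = (x + 3)/(x - 2)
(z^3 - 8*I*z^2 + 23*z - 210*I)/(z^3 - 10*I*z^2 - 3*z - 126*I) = (z + 5*I)/(z + 3*I)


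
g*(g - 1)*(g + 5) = g^3 + 4*g^2 - 5*g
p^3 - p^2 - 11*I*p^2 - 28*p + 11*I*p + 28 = (p - 1)*(p - 7*I)*(p - 4*I)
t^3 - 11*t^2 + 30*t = t*(t - 6)*(t - 5)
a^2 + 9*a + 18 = (a + 3)*(a + 6)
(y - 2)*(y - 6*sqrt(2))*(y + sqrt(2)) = y^3 - 5*sqrt(2)*y^2 - 2*y^2 - 12*y + 10*sqrt(2)*y + 24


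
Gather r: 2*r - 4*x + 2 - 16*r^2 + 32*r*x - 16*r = -16*r^2 + r*(32*x - 14) - 4*x + 2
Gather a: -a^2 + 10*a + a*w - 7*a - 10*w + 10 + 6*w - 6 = -a^2 + a*(w + 3) - 4*w + 4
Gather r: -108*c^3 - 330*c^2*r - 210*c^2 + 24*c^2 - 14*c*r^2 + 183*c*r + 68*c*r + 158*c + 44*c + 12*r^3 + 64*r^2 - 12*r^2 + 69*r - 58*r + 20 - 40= -108*c^3 - 186*c^2 + 202*c + 12*r^3 + r^2*(52 - 14*c) + r*(-330*c^2 + 251*c + 11) - 20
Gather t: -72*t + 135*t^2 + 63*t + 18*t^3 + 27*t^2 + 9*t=18*t^3 + 162*t^2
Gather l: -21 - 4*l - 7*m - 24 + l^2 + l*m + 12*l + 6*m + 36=l^2 + l*(m + 8) - m - 9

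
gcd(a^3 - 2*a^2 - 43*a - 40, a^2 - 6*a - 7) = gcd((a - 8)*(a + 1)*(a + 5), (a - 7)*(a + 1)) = a + 1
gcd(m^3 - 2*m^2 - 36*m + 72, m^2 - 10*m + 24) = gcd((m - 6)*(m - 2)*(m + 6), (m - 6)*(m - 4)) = m - 6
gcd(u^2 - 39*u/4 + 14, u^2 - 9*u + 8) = u - 8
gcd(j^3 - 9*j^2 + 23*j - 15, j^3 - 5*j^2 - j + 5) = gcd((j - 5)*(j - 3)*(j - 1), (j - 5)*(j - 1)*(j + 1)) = j^2 - 6*j + 5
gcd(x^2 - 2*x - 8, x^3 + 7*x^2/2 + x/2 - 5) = x + 2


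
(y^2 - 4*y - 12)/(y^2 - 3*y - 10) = (y - 6)/(y - 5)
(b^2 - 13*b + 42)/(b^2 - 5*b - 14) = (b - 6)/(b + 2)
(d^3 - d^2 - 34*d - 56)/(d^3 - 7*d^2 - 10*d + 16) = (d^2 - 3*d - 28)/(d^2 - 9*d + 8)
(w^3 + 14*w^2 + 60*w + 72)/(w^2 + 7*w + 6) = (w^2 + 8*w + 12)/(w + 1)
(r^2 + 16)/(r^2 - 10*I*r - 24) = (r + 4*I)/(r - 6*I)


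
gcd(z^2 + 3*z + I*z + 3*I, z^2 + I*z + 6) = 1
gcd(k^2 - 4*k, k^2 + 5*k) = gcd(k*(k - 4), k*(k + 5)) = k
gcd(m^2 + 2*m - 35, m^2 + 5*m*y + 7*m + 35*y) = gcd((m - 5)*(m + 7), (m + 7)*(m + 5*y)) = m + 7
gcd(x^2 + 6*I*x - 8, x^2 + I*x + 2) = x + 2*I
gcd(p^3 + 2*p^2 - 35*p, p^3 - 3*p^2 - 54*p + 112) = p + 7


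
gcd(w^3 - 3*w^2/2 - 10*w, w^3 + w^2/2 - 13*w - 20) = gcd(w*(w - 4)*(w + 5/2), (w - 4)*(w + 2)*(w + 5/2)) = w^2 - 3*w/2 - 10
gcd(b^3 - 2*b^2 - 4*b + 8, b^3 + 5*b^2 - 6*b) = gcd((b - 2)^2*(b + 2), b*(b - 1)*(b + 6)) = 1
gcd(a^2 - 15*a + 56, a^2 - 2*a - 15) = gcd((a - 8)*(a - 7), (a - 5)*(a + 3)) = 1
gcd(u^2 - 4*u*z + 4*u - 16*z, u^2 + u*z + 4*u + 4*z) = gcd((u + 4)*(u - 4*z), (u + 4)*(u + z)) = u + 4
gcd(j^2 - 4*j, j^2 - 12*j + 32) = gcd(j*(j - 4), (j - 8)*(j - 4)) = j - 4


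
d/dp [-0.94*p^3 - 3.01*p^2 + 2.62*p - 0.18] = -2.82*p^2 - 6.02*p + 2.62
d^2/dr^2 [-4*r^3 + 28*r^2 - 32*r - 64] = 56 - 24*r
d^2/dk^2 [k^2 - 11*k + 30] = 2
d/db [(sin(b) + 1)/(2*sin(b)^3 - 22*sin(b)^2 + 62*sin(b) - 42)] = (-sin(b)^3 + 4*sin(b)^2 + 11*sin(b) - 26)*cos(b)/((sin(b) - 7)^2*(sin(b) - 3)^2*(sin(b) - 1)^2)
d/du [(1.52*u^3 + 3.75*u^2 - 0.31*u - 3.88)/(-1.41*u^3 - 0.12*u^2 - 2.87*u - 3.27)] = (-8.88178419700125e-16*u^5 + 5.1051*u^4 - 9.599*u^3 - 42.1233*u^2 - 25.4562*u - 10.1219)/(1.9881*u^6 + 0.3384*u^5 + 8.1078*u^4 + 9.9102*u^3 + 9.0217*u^2 + 18.7698*u + 10.6929)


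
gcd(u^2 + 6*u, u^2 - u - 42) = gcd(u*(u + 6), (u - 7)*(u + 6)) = u + 6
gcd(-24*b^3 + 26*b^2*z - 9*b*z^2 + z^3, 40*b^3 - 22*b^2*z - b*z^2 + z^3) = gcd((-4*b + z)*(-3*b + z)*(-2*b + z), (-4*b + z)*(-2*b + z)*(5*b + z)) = 8*b^2 - 6*b*z + z^2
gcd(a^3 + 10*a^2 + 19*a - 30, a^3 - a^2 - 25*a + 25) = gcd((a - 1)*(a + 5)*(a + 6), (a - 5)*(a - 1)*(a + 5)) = a^2 + 4*a - 5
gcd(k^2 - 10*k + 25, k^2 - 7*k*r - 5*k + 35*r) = k - 5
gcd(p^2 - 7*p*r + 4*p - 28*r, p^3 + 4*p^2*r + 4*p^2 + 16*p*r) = p + 4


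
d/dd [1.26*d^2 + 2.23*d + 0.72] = 2.52*d + 2.23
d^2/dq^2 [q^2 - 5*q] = 2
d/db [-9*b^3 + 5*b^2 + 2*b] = -27*b^2 + 10*b + 2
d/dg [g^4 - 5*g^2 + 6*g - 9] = 4*g^3 - 10*g + 6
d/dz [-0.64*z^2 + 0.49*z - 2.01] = 0.49 - 1.28*z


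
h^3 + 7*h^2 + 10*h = h*(h + 2)*(h + 5)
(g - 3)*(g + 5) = g^2 + 2*g - 15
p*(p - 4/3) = p^2 - 4*p/3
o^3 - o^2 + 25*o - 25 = (o - 1)*(o - 5*I)*(o + 5*I)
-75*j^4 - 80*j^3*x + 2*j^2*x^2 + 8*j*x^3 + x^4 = (-3*j + x)*(j + x)*(5*j + x)^2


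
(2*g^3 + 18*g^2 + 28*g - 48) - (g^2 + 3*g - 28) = 2*g^3 + 17*g^2 + 25*g - 20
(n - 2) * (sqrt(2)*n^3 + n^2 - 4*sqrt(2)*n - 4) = sqrt(2)*n^4 - 2*sqrt(2)*n^3 + n^3 - 4*sqrt(2)*n^2 - 2*n^2 - 4*n + 8*sqrt(2)*n + 8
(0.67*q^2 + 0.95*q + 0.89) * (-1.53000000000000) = -1.0251*q^2 - 1.4535*q - 1.3617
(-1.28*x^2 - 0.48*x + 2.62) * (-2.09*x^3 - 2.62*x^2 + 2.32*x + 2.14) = 2.6752*x^5 + 4.3568*x^4 - 7.1878*x^3 - 10.7172*x^2 + 5.0512*x + 5.6068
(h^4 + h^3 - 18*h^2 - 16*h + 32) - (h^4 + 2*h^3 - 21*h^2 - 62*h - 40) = -h^3 + 3*h^2 + 46*h + 72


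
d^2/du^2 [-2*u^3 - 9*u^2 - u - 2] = -12*u - 18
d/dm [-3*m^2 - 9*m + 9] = -6*m - 9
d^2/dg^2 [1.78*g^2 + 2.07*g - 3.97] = 3.56000000000000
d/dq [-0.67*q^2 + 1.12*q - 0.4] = 1.12 - 1.34*q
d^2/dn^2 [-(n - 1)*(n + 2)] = -2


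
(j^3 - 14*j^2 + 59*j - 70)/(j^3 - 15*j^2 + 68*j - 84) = (j - 5)/(j - 6)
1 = 1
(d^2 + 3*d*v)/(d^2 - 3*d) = (d + 3*v)/(d - 3)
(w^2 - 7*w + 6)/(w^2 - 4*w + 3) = (w - 6)/(w - 3)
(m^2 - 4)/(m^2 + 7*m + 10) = (m - 2)/(m + 5)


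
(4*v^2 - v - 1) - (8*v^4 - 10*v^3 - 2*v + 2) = -8*v^4 + 10*v^3 + 4*v^2 + v - 3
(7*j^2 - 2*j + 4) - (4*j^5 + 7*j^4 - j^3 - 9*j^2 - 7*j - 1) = -4*j^5 - 7*j^4 + j^3 + 16*j^2 + 5*j + 5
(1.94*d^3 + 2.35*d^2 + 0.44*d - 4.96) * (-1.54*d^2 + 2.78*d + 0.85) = -2.9876*d^5 + 1.7742*d^4 + 7.5044*d^3 + 10.8591*d^2 - 13.4148*d - 4.216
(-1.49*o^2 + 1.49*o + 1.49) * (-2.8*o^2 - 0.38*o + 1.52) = 4.172*o^4 - 3.6058*o^3 - 7.003*o^2 + 1.6986*o + 2.2648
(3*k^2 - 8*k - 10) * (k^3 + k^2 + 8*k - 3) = 3*k^5 - 5*k^4 + 6*k^3 - 83*k^2 - 56*k + 30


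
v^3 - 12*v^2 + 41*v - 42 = (v - 7)*(v - 3)*(v - 2)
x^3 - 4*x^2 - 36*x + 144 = (x - 6)*(x - 4)*(x + 6)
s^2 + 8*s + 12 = (s + 2)*(s + 6)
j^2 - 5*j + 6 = (j - 3)*(j - 2)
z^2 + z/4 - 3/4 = (z - 3/4)*(z + 1)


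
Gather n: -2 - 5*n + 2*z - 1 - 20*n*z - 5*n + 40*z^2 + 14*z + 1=n*(-20*z - 10) + 40*z^2 + 16*z - 2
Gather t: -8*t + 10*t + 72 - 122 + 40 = 2*t - 10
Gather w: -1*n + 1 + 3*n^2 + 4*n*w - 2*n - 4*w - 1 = 3*n^2 - 3*n + w*(4*n - 4)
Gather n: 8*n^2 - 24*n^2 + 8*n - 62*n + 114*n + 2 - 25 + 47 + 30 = -16*n^2 + 60*n + 54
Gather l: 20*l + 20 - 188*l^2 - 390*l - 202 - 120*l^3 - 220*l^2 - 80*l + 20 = -120*l^3 - 408*l^2 - 450*l - 162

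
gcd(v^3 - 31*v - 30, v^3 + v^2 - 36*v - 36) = v^2 - 5*v - 6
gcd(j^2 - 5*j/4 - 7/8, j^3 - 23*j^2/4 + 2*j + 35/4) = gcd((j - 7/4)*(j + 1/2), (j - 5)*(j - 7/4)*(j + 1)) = j - 7/4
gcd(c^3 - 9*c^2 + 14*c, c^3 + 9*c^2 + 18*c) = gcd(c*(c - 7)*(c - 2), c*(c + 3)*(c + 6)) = c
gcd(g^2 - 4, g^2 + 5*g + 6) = g + 2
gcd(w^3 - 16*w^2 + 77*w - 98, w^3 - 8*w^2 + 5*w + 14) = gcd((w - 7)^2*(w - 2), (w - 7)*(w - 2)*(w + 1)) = w^2 - 9*w + 14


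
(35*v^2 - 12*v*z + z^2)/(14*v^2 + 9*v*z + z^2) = (35*v^2 - 12*v*z + z^2)/(14*v^2 + 9*v*z + z^2)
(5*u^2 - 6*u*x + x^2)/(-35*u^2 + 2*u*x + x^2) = (-u + x)/(7*u + x)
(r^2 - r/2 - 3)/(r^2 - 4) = (r + 3/2)/(r + 2)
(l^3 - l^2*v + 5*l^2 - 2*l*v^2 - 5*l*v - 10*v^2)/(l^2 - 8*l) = (l^3 - l^2*v + 5*l^2 - 2*l*v^2 - 5*l*v - 10*v^2)/(l*(l - 8))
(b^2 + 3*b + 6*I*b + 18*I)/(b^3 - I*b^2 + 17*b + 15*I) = (b^2 + b*(3 + 6*I) + 18*I)/(b^3 - I*b^2 + 17*b + 15*I)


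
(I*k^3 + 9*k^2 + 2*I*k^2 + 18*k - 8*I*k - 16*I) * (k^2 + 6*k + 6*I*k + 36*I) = I*k^5 + 3*k^4 + 8*I*k^4 + 24*k^3 + 58*I*k^3 + 84*k^2 + 368*I*k^2 + 384*k + 552*I*k + 576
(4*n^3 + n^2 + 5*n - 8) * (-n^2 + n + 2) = -4*n^5 + 3*n^4 + 4*n^3 + 15*n^2 + 2*n - 16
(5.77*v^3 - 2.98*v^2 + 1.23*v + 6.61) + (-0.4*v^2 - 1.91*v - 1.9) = 5.77*v^3 - 3.38*v^2 - 0.68*v + 4.71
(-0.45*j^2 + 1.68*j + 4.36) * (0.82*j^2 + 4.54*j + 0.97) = -0.369*j^4 - 0.6654*j^3 + 10.7659*j^2 + 21.424*j + 4.2292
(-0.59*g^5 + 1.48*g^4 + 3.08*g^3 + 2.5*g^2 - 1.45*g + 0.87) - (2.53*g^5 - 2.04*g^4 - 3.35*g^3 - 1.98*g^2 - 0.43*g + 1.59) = -3.12*g^5 + 3.52*g^4 + 6.43*g^3 + 4.48*g^2 - 1.02*g - 0.72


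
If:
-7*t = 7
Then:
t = -1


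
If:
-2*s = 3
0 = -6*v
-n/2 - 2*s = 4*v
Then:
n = 6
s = -3/2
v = 0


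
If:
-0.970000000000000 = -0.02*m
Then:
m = 48.50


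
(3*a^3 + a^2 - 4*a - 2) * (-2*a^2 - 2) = -6*a^5 - 2*a^4 + 2*a^3 + 2*a^2 + 8*a + 4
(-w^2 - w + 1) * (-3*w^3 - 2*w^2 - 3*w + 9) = 3*w^5 + 5*w^4 + 2*w^3 - 8*w^2 - 12*w + 9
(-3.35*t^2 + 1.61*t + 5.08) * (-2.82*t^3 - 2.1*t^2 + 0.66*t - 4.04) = 9.447*t^5 + 2.4948*t^4 - 19.9176*t^3 + 3.9286*t^2 - 3.1516*t - 20.5232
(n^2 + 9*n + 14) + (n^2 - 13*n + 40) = 2*n^2 - 4*n + 54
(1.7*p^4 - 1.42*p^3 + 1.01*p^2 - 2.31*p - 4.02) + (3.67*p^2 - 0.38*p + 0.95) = 1.7*p^4 - 1.42*p^3 + 4.68*p^2 - 2.69*p - 3.07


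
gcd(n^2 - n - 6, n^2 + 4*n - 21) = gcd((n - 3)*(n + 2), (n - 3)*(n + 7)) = n - 3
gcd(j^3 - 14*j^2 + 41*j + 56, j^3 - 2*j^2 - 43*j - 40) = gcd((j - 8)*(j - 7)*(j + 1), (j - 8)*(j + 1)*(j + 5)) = j^2 - 7*j - 8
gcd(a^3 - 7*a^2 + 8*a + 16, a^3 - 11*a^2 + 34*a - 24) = a - 4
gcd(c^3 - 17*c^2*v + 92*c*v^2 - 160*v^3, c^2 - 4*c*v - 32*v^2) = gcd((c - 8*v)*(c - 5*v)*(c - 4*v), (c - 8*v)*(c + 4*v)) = -c + 8*v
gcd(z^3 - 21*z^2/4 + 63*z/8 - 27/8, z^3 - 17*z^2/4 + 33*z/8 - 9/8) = z^2 - 15*z/4 + 9/4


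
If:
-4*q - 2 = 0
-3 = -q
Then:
No Solution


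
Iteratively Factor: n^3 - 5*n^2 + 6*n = (n)*(n^2 - 5*n + 6) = n*(n - 3)*(n - 2)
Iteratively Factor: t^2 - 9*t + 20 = (t - 5)*(t - 4)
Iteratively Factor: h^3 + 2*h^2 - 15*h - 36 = (h - 4)*(h^2 + 6*h + 9) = (h - 4)*(h + 3)*(h + 3)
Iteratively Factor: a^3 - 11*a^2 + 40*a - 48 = (a - 3)*(a^2 - 8*a + 16) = (a - 4)*(a - 3)*(a - 4)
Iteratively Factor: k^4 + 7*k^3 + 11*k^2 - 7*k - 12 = (k + 3)*(k^3 + 4*k^2 - k - 4) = (k + 3)*(k + 4)*(k^2 - 1) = (k - 1)*(k + 3)*(k + 4)*(k + 1)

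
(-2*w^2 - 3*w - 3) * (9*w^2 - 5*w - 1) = -18*w^4 - 17*w^3 - 10*w^2 + 18*w + 3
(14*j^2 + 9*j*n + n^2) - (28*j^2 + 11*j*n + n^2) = -14*j^2 - 2*j*n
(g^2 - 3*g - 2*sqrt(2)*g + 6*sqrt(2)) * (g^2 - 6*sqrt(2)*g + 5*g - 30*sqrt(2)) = g^4 - 8*sqrt(2)*g^3 + 2*g^3 - 16*sqrt(2)*g^2 + 9*g^2 + 48*g + 120*sqrt(2)*g - 360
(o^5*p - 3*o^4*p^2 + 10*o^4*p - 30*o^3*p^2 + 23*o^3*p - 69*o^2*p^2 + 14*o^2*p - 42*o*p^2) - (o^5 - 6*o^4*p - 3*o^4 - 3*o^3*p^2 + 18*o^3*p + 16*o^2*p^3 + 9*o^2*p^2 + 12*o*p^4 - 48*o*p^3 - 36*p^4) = o^5*p - o^5 - 3*o^4*p^2 + 16*o^4*p + 3*o^4 - 27*o^3*p^2 + 5*o^3*p - 16*o^2*p^3 - 78*o^2*p^2 + 14*o^2*p - 12*o*p^4 + 48*o*p^3 - 42*o*p^2 + 36*p^4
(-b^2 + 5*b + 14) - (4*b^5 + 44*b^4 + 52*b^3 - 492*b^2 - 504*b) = -4*b^5 - 44*b^4 - 52*b^3 + 491*b^2 + 509*b + 14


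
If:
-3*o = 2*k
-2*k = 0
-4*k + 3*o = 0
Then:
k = 0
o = 0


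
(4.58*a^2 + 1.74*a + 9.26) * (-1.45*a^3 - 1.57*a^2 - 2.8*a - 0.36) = -6.641*a^5 - 9.7136*a^4 - 28.9828*a^3 - 21.059*a^2 - 26.5544*a - 3.3336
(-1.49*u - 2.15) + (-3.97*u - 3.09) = -5.46*u - 5.24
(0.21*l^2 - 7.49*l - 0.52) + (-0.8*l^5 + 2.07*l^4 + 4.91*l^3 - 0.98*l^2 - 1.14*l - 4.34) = -0.8*l^5 + 2.07*l^4 + 4.91*l^3 - 0.77*l^2 - 8.63*l - 4.86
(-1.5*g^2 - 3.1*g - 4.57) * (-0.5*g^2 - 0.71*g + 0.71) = 0.75*g^4 + 2.615*g^3 + 3.421*g^2 + 1.0437*g - 3.2447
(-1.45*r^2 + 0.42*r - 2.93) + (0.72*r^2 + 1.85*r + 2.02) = -0.73*r^2 + 2.27*r - 0.91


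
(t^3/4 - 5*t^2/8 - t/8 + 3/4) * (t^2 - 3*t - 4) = t^5/4 - 11*t^4/8 + 3*t^3/4 + 29*t^2/8 - 7*t/4 - 3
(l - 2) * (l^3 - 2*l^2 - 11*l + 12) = l^4 - 4*l^3 - 7*l^2 + 34*l - 24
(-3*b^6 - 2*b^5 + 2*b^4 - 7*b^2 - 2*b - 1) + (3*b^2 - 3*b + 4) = -3*b^6 - 2*b^5 + 2*b^4 - 4*b^2 - 5*b + 3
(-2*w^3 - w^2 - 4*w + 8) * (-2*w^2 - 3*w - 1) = 4*w^5 + 8*w^4 + 13*w^3 - 3*w^2 - 20*w - 8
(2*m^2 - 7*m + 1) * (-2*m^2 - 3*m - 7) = -4*m^4 + 8*m^3 + 5*m^2 + 46*m - 7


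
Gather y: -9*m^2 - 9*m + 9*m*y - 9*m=-9*m^2 + 9*m*y - 18*m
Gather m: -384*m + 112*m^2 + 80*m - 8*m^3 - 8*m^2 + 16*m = -8*m^3 + 104*m^2 - 288*m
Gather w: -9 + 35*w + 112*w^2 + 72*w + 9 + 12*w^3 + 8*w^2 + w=12*w^3 + 120*w^2 + 108*w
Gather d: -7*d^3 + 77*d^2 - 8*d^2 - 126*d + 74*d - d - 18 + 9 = -7*d^3 + 69*d^2 - 53*d - 9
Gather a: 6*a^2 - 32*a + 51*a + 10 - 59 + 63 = 6*a^2 + 19*a + 14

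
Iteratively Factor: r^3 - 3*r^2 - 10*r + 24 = (r + 3)*(r^2 - 6*r + 8) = (r - 2)*(r + 3)*(r - 4)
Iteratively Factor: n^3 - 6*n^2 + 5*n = (n - 5)*(n^2 - n) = (n - 5)*(n - 1)*(n)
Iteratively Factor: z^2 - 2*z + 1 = (z - 1)*(z - 1)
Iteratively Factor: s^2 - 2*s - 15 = (s + 3)*(s - 5)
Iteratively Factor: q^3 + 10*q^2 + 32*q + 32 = (q + 4)*(q^2 + 6*q + 8) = (q + 4)^2*(q + 2)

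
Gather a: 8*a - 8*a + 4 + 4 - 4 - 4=0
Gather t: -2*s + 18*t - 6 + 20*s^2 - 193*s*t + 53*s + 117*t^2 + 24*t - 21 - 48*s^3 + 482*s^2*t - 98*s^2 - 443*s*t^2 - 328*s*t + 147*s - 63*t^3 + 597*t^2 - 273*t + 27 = -48*s^3 - 78*s^2 + 198*s - 63*t^3 + t^2*(714 - 443*s) + t*(482*s^2 - 521*s - 231)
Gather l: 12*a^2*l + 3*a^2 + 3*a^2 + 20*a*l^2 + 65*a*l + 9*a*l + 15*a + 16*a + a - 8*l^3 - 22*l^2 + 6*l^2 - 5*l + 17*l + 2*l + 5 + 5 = 6*a^2 + 32*a - 8*l^3 + l^2*(20*a - 16) + l*(12*a^2 + 74*a + 14) + 10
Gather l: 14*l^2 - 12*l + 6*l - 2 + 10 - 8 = 14*l^2 - 6*l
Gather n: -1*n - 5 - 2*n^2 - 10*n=-2*n^2 - 11*n - 5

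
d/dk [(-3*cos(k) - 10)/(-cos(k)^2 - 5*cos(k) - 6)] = (3*cos(k)^2 + 20*cos(k) + 32)*sin(k)/((cos(k) + 2)^2*(cos(k) + 3)^2)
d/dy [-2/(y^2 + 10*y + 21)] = 4*(y + 5)/(y^2 + 10*y + 21)^2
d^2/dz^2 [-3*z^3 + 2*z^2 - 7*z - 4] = 4 - 18*z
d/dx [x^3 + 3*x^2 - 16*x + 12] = 3*x^2 + 6*x - 16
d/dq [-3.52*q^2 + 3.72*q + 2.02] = 3.72 - 7.04*q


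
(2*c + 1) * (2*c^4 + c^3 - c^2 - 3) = 4*c^5 + 4*c^4 - c^3 - c^2 - 6*c - 3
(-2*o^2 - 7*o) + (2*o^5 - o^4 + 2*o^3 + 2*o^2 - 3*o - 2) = 2*o^5 - o^4 + 2*o^3 - 10*o - 2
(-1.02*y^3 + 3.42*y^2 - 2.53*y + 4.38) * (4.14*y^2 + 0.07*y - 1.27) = -4.2228*y^5 + 14.0874*y^4 - 8.9394*y^3 + 13.6127*y^2 + 3.5197*y - 5.5626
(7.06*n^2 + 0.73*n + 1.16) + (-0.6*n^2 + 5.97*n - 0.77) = 6.46*n^2 + 6.7*n + 0.39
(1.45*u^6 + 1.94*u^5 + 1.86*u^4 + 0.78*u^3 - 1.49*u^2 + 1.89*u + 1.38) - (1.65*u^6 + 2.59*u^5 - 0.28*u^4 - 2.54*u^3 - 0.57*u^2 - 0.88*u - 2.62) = -0.2*u^6 - 0.65*u^5 + 2.14*u^4 + 3.32*u^3 - 0.92*u^2 + 2.77*u + 4.0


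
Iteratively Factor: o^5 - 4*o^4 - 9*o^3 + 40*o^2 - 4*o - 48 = (o + 3)*(o^4 - 7*o^3 + 12*o^2 + 4*o - 16) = (o + 1)*(o + 3)*(o^3 - 8*o^2 + 20*o - 16) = (o - 2)*(o + 1)*(o + 3)*(o^2 - 6*o + 8) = (o - 4)*(o - 2)*(o + 1)*(o + 3)*(o - 2)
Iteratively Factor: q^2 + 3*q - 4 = (q + 4)*(q - 1)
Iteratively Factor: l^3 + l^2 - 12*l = (l)*(l^2 + l - 12) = l*(l + 4)*(l - 3)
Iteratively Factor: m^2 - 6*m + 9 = (m - 3)*(m - 3)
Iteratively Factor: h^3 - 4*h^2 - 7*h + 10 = (h + 2)*(h^2 - 6*h + 5) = (h - 1)*(h + 2)*(h - 5)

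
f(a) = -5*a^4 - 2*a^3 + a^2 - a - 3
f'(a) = -20*a^3 - 6*a^2 + 2*a - 1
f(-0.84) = -2.76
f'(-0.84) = 4.94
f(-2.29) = -108.95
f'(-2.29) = 203.14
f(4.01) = -1412.74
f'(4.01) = -1379.08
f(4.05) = -1468.72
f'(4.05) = -1419.92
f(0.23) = -3.22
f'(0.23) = -1.10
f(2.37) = -184.13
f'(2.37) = -296.20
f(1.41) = -27.79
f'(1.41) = -66.17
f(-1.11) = -5.51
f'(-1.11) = 16.74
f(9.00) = -34194.00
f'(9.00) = -15049.00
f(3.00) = -456.00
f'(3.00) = -589.00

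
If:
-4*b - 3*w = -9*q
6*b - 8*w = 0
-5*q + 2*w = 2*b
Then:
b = 0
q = 0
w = 0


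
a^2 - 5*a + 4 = (a - 4)*(a - 1)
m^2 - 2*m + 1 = (m - 1)^2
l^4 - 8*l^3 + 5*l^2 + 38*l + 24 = (l - 6)*(l - 4)*(l + 1)^2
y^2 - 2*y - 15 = (y - 5)*(y + 3)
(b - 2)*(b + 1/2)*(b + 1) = b^3 - b^2/2 - 5*b/2 - 1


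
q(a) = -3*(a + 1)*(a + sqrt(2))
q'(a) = -6*a - 3*sqrt(2) - 3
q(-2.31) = -3.52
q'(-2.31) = 6.62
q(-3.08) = -10.39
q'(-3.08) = 11.24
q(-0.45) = -1.59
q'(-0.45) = -4.54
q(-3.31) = -13.14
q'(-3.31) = 12.62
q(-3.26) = -12.51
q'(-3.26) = 12.32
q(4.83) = -109.21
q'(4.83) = -36.22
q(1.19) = -17.11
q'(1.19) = -14.38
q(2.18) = -34.29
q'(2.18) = -20.32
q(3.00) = -52.97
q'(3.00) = -25.24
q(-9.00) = -182.06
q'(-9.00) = 46.76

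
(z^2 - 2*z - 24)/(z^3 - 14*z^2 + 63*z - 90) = (z + 4)/(z^2 - 8*z + 15)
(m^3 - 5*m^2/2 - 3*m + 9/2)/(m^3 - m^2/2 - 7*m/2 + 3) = (2*m^2 - 3*m - 9)/(2*m^2 + m - 6)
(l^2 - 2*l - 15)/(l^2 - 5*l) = (l + 3)/l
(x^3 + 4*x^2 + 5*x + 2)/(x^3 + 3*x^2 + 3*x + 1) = (x + 2)/(x + 1)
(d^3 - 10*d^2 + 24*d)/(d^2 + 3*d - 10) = d*(d^2 - 10*d + 24)/(d^2 + 3*d - 10)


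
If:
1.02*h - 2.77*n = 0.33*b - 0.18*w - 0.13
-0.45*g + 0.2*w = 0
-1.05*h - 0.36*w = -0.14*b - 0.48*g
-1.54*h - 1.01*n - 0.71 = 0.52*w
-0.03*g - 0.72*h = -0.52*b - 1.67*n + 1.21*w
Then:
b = -3.49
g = -0.40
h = -0.34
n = 0.28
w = -0.90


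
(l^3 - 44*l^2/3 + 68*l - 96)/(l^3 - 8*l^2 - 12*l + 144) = (l - 8/3)/(l + 4)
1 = 1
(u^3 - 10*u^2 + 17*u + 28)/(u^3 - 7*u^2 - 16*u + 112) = (u + 1)/(u + 4)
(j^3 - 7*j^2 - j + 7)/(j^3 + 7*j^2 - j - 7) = (j - 7)/(j + 7)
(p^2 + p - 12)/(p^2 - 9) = (p + 4)/(p + 3)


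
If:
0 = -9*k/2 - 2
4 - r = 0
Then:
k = -4/9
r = 4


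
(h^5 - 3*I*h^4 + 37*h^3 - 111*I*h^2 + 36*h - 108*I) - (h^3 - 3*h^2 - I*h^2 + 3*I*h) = h^5 - 3*I*h^4 + 36*h^3 + 3*h^2 - 110*I*h^2 + 36*h - 3*I*h - 108*I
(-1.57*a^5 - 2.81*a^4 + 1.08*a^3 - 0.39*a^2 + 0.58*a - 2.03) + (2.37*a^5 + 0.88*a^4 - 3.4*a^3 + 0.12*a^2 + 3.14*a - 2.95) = 0.8*a^5 - 1.93*a^4 - 2.32*a^3 - 0.27*a^2 + 3.72*a - 4.98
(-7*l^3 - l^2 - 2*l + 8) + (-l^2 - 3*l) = -7*l^3 - 2*l^2 - 5*l + 8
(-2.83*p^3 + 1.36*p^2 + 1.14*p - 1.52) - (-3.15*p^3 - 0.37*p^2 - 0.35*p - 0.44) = 0.32*p^3 + 1.73*p^2 + 1.49*p - 1.08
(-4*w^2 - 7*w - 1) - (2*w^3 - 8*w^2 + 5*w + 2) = -2*w^3 + 4*w^2 - 12*w - 3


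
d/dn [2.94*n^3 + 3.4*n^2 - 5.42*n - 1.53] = 8.82*n^2 + 6.8*n - 5.42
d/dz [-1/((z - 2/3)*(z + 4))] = 6*(3*z + 5)/((z + 4)^2*(3*z - 2)^2)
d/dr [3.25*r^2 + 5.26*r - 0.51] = 6.5*r + 5.26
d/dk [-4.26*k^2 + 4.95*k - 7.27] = 4.95 - 8.52*k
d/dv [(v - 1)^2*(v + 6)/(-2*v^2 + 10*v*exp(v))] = (v - 1)*(v*(-3*v - 11)*(v - 5*exp(v)) - (v - 1)*(v + 6)*(5*v*exp(v) - 2*v + 5*exp(v)))/(2*v^2*(v - 5*exp(v))^2)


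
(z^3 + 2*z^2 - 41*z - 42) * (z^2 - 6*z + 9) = z^5 - 4*z^4 - 44*z^3 + 222*z^2 - 117*z - 378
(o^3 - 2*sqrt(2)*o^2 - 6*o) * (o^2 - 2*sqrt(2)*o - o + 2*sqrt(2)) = o^5 - 4*sqrt(2)*o^4 - o^4 + 2*o^3 + 4*sqrt(2)*o^3 - 2*o^2 + 12*sqrt(2)*o^2 - 12*sqrt(2)*o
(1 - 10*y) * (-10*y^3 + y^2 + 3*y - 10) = 100*y^4 - 20*y^3 - 29*y^2 + 103*y - 10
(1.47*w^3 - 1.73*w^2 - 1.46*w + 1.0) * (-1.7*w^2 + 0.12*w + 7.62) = -2.499*w^5 + 3.1174*w^4 + 13.4758*w^3 - 15.0578*w^2 - 11.0052*w + 7.62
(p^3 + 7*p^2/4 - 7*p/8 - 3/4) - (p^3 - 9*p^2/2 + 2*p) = 25*p^2/4 - 23*p/8 - 3/4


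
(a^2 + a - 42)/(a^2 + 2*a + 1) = (a^2 + a - 42)/(a^2 + 2*a + 1)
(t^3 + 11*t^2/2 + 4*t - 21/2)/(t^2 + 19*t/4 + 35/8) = 4*(t^2 + 2*t - 3)/(4*t + 5)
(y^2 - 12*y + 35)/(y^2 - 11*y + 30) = (y - 7)/(y - 6)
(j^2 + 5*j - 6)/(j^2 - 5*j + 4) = (j + 6)/(j - 4)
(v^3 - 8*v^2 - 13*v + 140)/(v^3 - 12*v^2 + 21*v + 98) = (v^2 - v - 20)/(v^2 - 5*v - 14)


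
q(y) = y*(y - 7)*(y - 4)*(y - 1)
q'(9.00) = 674.00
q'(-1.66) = -274.98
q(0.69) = -4.47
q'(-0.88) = -127.24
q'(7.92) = 318.78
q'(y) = y*(y - 7)*(y - 4) + y*(y - 7)*(y - 1) + y*(y - 4)*(y - 1) + (y - 7)*(y - 4)*(y - 1)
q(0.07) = -1.77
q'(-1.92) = -338.78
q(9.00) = 720.00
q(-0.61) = 34.45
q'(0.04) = -24.94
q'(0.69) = 9.99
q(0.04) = -1.06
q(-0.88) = 63.62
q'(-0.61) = -89.88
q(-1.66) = 216.43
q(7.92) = 197.65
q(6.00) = -60.00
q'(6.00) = 8.00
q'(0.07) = -22.72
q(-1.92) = 296.05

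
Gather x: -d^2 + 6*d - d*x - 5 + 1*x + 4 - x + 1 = -d^2 - d*x + 6*d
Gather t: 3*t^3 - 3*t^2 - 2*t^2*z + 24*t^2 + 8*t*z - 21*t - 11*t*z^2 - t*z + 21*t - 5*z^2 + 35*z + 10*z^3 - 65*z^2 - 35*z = 3*t^3 + t^2*(21 - 2*z) + t*(-11*z^2 + 7*z) + 10*z^3 - 70*z^2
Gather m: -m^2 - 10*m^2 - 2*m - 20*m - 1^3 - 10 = -11*m^2 - 22*m - 11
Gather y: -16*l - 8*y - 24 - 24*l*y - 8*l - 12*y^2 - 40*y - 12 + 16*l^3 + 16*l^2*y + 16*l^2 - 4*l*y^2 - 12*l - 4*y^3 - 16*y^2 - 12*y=16*l^3 + 16*l^2 - 36*l - 4*y^3 + y^2*(-4*l - 28) + y*(16*l^2 - 24*l - 60) - 36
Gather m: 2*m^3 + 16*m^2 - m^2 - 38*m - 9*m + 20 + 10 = 2*m^3 + 15*m^2 - 47*m + 30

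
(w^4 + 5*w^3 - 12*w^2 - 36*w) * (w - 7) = w^5 - 2*w^4 - 47*w^3 + 48*w^2 + 252*w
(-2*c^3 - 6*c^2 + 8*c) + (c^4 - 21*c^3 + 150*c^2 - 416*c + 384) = c^4 - 23*c^3 + 144*c^2 - 408*c + 384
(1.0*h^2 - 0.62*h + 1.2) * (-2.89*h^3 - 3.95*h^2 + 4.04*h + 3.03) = -2.89*h^5 - 2.1582*h^4 + 3.021*h^3 - 4.2148*h^2 + 2.9694*h + 3.636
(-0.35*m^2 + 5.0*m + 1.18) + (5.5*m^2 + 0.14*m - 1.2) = 5.15*m^2 + 5.14*m - 0.02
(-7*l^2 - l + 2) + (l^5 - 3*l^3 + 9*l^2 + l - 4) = l^5 - 3*l^3 + 2*l^2 - 2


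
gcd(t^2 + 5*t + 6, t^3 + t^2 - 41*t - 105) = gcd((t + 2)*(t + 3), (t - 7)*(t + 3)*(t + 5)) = t + 3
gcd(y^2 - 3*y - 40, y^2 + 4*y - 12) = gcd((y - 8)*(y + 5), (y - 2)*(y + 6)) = 1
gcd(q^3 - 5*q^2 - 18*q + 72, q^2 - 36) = q - 6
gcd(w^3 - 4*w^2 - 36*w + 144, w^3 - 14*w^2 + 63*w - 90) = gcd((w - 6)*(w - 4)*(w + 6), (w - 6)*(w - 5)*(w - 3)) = w - 6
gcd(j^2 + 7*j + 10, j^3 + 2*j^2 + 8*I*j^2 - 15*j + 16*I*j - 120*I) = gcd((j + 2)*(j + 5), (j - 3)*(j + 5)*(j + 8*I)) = j + 5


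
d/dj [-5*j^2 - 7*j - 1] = -10*j - 7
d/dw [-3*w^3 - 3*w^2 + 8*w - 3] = -9*w^2 - 6*w + 8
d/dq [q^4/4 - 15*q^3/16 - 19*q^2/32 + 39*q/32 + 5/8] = q^3 - 45*q^2/16 - 19*q/16 + 39/32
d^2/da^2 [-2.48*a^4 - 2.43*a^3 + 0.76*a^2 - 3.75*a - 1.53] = -29.76*a^2 - 14.58*a + 1.52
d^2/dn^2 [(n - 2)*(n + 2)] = 2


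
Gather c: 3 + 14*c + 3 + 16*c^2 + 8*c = 16*c^2 + 22*c + 6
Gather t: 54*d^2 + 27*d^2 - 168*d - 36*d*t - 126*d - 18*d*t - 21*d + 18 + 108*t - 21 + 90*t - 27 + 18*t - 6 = 81*d^2 - 315*d + t*(216 - 54*d) - 36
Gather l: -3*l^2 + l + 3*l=-3*l^2 + 4*l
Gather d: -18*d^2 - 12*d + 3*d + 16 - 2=-18*d^2 - 9*d + 14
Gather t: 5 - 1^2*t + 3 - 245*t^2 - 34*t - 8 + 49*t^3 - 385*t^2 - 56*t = 49*t^3 - 630*t^2 - 91*t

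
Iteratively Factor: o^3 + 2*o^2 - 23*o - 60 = (o - 5)*(o^2 + 7*o + 12) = (o - 5)*(o + 4)*(o + 3)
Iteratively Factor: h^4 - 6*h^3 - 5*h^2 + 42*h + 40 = (h + 1)*(h^3 - 7*h^2 + 2*h + 40) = (h + 1)*(h + 2)*(h^2 - 9*h + 20) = (h - 4)*(h + 1)*(h + 2)*(h - 5)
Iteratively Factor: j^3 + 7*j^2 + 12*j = (j)*(j^2 + 7*j + 12) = j*(j + 3)*(j + 4)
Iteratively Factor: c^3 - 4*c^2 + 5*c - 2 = (c - 1)*(c^2 - 3*c + 2) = (c - 2)*(c - 1)*(c - 1)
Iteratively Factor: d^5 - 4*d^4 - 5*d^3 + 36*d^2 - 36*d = (d - 2)*(d^4 - 2*d^3 - 9*d^2 + 18*d) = d*(d - 2)*(d^3 - 2*d^2 - 9*d + 18) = d*(d - 2)*(d + 3)*(d^2 - 5*d + 6) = d*(d - 3)*(d - 2)*(d + 3)*(d - 2)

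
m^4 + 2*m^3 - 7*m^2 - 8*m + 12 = (m - 2)*(m - 1)*(m + 2)*(m + 3)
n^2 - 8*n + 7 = (n - 7)*(n - 1)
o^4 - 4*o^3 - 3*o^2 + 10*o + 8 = (o - 4)*(o - 2)*(o + 1)^2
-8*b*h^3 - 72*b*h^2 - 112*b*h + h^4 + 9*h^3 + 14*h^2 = h*(-8*b + h)*(h + 2)*(h + 7)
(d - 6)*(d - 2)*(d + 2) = d^3 - 6*d^2 - 4*d + 24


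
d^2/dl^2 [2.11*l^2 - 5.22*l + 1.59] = 4.22000000000000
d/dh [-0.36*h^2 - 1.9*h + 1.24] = -0.72*h - 1.9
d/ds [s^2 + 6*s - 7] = 2*s + 6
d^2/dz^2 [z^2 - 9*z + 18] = 2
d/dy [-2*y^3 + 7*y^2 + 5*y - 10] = -6*y^2 + 14*y + 5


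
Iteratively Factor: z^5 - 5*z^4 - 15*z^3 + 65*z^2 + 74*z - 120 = (z + 3)*(z^4 - 8*z^3 + 9*z^2 + 38*z - 40) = (z - 1)*(z + 3)*(z^3 - 7*z^2 + 2*z + 40) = (z - 5)*(z - 1)*(z + 3)*(z^2 - 2*z - 8) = (z - 5)*(z - 4)*(z - 1)*(z + 3)*(z + 2)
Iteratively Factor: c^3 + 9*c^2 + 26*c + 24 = (c + 3)*(c^2 + 6*c + 8) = (c + 2)*(c + 3)*(c + 4)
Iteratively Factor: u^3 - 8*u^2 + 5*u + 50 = (u - 5)*(u^2 - 3*u - 10) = (u - 5)^2*(u + 2)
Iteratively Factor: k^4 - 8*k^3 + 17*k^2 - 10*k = (k - 2)*(k^3 - 6*k^2 + 5*k) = k*(k - 2)*(k^2 - 6*k + 5) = k*(k - 5)*(k - 2)*(k - 1)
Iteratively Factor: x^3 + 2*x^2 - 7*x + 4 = (x + 4)*(x^2 - 2*x + 1) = (x - 1)*(x + 4)*(x - 1)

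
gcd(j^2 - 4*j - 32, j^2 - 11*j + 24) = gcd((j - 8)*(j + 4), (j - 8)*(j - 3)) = j - 8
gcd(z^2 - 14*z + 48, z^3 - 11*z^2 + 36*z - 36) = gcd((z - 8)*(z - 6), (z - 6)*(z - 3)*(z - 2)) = z - 6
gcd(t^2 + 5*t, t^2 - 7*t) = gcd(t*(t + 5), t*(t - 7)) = t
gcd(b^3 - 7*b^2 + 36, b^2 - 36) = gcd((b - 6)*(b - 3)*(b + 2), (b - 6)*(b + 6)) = b - 6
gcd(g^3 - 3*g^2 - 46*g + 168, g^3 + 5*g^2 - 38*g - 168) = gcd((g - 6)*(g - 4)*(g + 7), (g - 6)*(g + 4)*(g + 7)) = g^2 + g - 42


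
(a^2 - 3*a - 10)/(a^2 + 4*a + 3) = (a^2 - 3*a - 10)/(a^2 + 4*a + 3)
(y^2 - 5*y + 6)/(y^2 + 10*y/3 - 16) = 3*(y^2 - 5*y + 6)/(3*y^2 + 10*y - 48)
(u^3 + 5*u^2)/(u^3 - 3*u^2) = (u + 5)/(u - 3)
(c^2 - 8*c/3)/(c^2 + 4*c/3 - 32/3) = c/(c + 4)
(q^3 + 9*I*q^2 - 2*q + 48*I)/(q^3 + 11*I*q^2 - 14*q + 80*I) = (q + 3*I)/(q + 5*I)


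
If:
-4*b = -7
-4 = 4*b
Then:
No Solution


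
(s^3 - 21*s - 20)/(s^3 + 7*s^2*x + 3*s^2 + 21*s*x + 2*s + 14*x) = (s^2 - s - 20)/(s^2 + 7*s*x + 2*s + 14*x)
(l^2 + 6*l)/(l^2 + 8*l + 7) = l*(l + 6)/(l^2 + 8*l + 7)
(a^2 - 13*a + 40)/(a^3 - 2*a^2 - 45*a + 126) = (a^2 - 13*a + 40)/(a^3 - 2*a^2 - 45*a + 126)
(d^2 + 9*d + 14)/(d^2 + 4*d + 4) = (d + 7)/(d + 2)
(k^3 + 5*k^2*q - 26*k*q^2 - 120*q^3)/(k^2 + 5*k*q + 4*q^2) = (k^2 + k*q - 30*q^2)/(k + q)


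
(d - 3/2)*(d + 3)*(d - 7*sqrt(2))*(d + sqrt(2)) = d^4 - 6*sqrt(2)*d^3 + 3*d^3/2 - 37*d^2/2 - 9*sqrt(2)*d^2 - 21*d + 27*sqrt(2)*d + 63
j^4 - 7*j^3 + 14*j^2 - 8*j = j*(j - 4)*(j - 2)*(j - 1)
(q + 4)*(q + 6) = q^2 + 10*q + 24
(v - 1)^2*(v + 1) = v^3 - v^2 - v + 1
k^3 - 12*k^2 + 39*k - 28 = (k - 7)*(k - 4)*(k - 1)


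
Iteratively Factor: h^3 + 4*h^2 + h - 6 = (h + 2)*(h^2 + 2*h - 3) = (h + 2)*(h + 3)*(h - 1)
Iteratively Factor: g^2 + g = (g + 1)*(g)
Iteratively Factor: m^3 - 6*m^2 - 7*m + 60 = (m - 4)*(m^2 - 2*m - 15) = (m - 5)*(m - 4)*(m + 3)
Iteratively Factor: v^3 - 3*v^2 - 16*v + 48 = (v - 3)*(v^2 - 16) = (v - 3)*(v + 4)*(v - 4)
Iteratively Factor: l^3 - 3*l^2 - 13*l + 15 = (l - 1)*(l^2 - 2*l - 15) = (l - 5)*(l - 1)*(l + 3)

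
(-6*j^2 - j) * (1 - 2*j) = 12*j^3 - 4*j^2 - j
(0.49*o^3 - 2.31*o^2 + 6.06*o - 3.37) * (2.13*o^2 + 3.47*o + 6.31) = 1.0437*o^5 - 3.22*o^4 + 7.984*o^3 - 0.726000000000003*o^2 + 26.5447*o - 21.2647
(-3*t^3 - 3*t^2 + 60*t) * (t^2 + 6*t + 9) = -3*t^5 - 21*t^4 + 15*t^3 + 333*t^2 + 540*t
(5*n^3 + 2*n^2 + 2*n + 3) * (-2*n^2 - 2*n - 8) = -10*n^5 - 14*n^4 - 48*n^3 - 26*n^2 - 22*n - 24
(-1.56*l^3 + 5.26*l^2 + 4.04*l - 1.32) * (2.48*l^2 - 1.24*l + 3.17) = -3.8688*l^5 + 14.9792*l^4 - 1.4484*l^3 + 8.391*l^2 + 14.4436*l - 4.1844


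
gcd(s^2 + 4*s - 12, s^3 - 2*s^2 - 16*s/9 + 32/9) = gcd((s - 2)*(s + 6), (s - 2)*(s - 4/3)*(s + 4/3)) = s - 2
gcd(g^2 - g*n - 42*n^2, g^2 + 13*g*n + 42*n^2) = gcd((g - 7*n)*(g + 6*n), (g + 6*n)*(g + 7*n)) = g + 6*n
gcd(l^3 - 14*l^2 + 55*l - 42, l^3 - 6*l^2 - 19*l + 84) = l - 7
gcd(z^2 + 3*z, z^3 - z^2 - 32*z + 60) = 1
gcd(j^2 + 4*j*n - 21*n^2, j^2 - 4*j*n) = 1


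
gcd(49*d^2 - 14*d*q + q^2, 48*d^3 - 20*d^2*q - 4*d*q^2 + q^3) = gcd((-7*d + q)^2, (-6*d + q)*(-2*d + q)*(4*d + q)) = 1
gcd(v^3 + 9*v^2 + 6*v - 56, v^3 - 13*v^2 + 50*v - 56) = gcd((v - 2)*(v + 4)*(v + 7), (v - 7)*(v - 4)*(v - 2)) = v - 2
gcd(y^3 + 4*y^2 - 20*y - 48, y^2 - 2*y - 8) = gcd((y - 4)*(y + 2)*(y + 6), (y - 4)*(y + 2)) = y^2 - 2*y - 8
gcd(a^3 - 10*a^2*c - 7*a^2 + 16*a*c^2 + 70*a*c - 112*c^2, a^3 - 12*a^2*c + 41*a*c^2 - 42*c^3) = a - 2*c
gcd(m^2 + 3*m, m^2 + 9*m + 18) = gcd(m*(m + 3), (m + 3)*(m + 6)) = m + 3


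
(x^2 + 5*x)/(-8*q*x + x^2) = (x + 5)/(-8*q + x)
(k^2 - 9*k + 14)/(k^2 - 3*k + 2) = (k - 7)/(k - 1)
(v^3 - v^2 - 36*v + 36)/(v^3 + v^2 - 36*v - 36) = (v - 1)/(v + 1)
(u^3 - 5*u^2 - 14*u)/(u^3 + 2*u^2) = (u - 7)/u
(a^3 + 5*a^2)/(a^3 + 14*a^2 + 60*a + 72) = a^2*(a + 5)/(a^3 + 14*a^2 + 60*a + 72)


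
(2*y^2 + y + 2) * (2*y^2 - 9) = 4*y^4 + 2*y^3 - 14*y^2 - 9*y - 18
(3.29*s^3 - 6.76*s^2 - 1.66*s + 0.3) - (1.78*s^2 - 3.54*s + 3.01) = 3.29*s^3 - 8.54*s^2 + 1.88*s - 2.71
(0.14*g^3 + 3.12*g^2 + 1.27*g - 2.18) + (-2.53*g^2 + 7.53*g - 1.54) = 0.14*g^3 + 0.59*g^2 + 8.8*g - 3.72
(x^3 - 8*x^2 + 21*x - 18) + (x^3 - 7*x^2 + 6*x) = 2*x^3 - 15*x^2 + 27*x - 18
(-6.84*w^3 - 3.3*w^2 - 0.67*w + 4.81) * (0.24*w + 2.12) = -1.6416*w^4 - 15.2928*w^3 - 7.1568*w^2 - 0.266*w + 10.1972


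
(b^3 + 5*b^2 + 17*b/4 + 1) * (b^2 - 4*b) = b^5 + b^4 - 63*b^3/4 - 16*b^2 - 4*b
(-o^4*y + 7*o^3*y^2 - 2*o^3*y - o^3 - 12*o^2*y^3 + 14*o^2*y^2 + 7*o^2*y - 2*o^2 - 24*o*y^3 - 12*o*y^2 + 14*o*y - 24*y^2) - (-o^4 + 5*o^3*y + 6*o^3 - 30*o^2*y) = -o^4*y + o^4 + 7*o^3*y^2 - 7*o^3*y - 7*o^3 - 12*o^2*y^3 + 14*o^2*y^2 + 37*o^2*y - 2*o^2 - 24*o*y^3 - 12*o*y^2 + 14*o*y - 24*y^2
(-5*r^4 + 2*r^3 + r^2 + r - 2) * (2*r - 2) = -10*r^5 + 14*r^4 - 2*r^3 - 6*r + 4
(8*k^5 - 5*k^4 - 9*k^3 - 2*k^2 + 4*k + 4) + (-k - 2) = 8*k^5 - 5*k^4 - 9*k^3 - 2*k^2 + 3*k + 2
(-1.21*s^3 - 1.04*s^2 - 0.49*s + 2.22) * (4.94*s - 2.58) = -5.9774*s^4 - 2.0158*s^3 + 0.2626*s^2 + 12.231*s - 5.7276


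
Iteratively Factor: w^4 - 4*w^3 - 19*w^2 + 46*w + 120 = (w - 5)*(w^3 + w^2 - 14*w - 24) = (w - 5)*(w + 3)*(w^2 - 2*w - 8) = (w - 5)*(w - 4)*(w + 3)*(w + 2)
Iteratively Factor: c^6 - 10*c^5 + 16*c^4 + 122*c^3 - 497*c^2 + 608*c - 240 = (c - 1)*(c^5 - 9*c^4 + 7*c^3 + 129*c^2 - 368*c + 240) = (c - 1)^2*(c^4 - 8*c^3 - c^2 + 128*c - 240) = (c - 4)*(c - 1)^2*(c^3 - 4*c^2 - 17*c + 60) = (c - 5)*(c - 4)*(c - 1)^2*(c^2 + c - 12) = (c - 5)*(c - 4)*(c - 1)^2*(c + 4)*(c - 3)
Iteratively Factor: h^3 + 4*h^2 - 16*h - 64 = (h + 4)*(h^2 - 16) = (h - 4)*(h + 4)*(h + 4)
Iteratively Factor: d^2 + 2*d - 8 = (d - 2)*(d + 4)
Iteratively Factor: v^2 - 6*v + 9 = (v - 3)*(v - 3)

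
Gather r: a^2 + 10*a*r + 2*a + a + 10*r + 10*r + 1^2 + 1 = a^2 + 3*a + r*(10*a + 20) + 2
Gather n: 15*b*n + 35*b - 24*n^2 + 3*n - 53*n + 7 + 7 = 35*b - 24*n^2 + n*(15*b - 50) + 14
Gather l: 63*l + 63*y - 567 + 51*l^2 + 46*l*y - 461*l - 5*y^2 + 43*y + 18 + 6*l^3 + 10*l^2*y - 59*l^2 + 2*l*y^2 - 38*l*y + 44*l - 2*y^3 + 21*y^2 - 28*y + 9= 6*l^3 + l^2*(10*y - 8) + l*(2*y^2 + 8*y - 354) - 2*y^3 + 16*y^2 + 78*y - 540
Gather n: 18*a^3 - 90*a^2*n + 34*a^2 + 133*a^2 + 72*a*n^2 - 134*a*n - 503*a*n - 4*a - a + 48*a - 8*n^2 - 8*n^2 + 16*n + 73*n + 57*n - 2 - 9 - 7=18*a^3 + 167*a^2 + 43*a + n^2*(72*a - 16) + n*(-90*a^2 - 637*a + 146) - 18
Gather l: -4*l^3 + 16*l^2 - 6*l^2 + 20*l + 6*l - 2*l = -4*l^3 + 10*l^2 + 24*l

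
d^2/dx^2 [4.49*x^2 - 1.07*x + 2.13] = 8.98000000000000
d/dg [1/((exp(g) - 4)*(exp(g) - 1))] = (5 - 2*exp(g))*exp(g)/(exp(4*g) - 10*exp(3*g) + 33*exp(2*g) - 40*exp(g) + 16)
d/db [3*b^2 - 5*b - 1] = 6*b - 5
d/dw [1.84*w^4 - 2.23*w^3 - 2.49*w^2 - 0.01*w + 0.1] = 7.36*w^3 - 6.69*w^2 - 4.98*w - 0.01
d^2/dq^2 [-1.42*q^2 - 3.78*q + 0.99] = -2.84000000000000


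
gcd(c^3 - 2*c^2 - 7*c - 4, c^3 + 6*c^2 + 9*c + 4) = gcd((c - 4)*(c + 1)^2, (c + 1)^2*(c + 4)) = c^2 + 2*c + 1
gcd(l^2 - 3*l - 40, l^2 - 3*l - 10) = 1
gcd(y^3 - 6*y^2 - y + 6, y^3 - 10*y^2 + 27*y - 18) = y^2 - 7*y + 6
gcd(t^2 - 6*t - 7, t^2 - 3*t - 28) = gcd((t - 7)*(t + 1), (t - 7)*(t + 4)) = t - 7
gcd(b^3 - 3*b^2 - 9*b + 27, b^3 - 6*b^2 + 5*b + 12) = b - 3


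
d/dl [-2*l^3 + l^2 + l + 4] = -6*l^2 + 2*l + 1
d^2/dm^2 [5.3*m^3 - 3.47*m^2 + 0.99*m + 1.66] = 31.8*m - 6.94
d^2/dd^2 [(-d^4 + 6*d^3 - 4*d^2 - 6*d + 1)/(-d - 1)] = 2*(3*d^4 + 2*d^3 - 12*d^2 - 18*d - 3)/(d^3 + 3*d^2 + 3*d + 1)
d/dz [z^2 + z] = 2*z + 1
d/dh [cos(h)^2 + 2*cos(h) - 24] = -2*(cos(h) + 1)*sin(h)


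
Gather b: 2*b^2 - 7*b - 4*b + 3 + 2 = 2*b^2 - 11*b + 5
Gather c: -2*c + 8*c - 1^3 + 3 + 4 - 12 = 6*c - 6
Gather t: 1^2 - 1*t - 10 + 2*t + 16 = t + 7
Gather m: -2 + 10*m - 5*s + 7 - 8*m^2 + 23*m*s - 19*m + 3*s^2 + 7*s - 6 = -8*m^2 + m*(23*s - 9) + 3*s^2 + 2*s - 1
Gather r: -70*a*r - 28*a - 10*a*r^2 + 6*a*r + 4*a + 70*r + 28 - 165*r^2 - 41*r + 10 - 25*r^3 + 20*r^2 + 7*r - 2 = -24*a - 25*r^3 + r^2*(-10*a - 145) + r*(36 - 64*a) + 36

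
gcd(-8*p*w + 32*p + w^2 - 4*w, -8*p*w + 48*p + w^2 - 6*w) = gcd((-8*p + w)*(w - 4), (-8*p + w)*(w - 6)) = 8*p - w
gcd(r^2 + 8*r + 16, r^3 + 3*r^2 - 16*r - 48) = r + 4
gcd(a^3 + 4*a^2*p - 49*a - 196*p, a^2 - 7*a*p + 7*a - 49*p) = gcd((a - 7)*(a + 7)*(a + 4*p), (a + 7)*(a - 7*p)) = a + 7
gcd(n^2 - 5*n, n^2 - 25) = n - 5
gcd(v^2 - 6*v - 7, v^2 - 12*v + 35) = v - 7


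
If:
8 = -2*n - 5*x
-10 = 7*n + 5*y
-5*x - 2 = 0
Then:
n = -3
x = -2/5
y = 11/5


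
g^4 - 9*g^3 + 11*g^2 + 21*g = g*(g - 7)*(g - 3)*(g + 1)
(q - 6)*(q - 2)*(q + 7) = q^3 - q^2 - 44*q + 84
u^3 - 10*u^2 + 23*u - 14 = (u - 7)*(u - 2)*(u - 1)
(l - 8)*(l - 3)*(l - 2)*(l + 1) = l^4 - 12*l^3 + 33*l^2 - 2*l - 48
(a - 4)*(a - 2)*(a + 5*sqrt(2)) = a^3 - 6*a^2 + 5*sqrt(2)*a^2 - 30*sqrt(2)*a + 8*a + 40*sqrt(2)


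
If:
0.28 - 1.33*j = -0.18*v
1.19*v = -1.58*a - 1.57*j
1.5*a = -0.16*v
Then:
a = 0.03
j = 0.17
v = -0.27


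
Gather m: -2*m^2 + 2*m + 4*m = -2*m^2 + 6*m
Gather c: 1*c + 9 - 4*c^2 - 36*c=-4*c^2 - 35*c + 9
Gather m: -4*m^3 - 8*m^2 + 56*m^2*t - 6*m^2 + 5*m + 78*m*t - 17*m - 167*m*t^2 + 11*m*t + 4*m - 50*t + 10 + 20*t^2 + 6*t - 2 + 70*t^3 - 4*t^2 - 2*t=-4*m^3 + m^2*(56*t - 14) + m*(-167*t^2 + 89*t - 8) + 70*t^3 + 16*t^2 - 46*t + 8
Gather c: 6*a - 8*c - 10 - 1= 6*a - 8*c - 11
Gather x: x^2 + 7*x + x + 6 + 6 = x^2 + 8*x + 12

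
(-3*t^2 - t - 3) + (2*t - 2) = -3*t^2 + t - 5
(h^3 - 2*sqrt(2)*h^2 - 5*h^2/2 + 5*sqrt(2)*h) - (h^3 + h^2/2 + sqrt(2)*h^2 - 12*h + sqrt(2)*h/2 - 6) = -3*sqrt(2)*h^2 - 3*h^2 + 9*sqrt(2)*h/2 + 12*h + 6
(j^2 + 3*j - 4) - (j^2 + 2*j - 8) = j + 4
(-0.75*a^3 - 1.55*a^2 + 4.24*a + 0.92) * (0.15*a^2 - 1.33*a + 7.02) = -0.1125*a^5 + 0.765*a^4 - 2.5675*a^3 - 16.3822*a^2 + 28.5412*a + 6.4584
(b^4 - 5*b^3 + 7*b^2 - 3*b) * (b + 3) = b^5 - 2*b^4 - 8*b^3 + 18*b^2 - 9*b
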